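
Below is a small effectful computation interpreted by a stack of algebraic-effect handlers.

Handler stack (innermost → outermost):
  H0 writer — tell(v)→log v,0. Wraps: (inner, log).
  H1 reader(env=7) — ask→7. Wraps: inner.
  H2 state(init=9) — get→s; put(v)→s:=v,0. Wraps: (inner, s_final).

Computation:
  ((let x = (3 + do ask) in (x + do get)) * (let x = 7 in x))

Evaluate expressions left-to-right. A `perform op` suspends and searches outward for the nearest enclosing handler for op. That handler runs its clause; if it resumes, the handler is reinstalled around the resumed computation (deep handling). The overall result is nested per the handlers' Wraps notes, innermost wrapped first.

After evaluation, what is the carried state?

Step-by-step:
ask @ H1 ⇒ 7
get @ H2 ⇒ 9
H0 returns (133, ())
H1 returns (133, ())
H2 returns ((133, ()), 9)
= ((133, ()), 9)

Answer: 9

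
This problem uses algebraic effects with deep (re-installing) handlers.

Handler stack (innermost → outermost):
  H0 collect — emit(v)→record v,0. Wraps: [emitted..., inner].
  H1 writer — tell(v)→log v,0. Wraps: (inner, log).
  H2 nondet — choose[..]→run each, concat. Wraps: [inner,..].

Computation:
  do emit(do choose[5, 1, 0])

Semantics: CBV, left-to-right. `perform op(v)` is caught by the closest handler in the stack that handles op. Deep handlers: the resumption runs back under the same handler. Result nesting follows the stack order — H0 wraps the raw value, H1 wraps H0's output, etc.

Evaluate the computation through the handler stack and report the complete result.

Answer: [([5, 0], ()), ([1, 0], ()), ([0, 0], ())]

Working:
choose[5, 1, 0] @ H2
  branch[0] choose=5:
    emit(5) @ H0 ⇒ out+=5
    H0 returns [5, 0]
    H1 returns ([5, 0], ())
    H2 returns [([5, 0], ())]
  branch[1] choose=1:
    emit(1) @ H0 ⇒ out+=1
    H0 returns [1, 0]
    H1 returns ([1, 0], ())
    H2 returns [([1, 0], ())]
  branch[2] choose=0:
    emit(0) @ H0 ⇒ out+=0
    H0 returns [0, 0]
    H1 returns ([0, 0], ())
    H2 returns [([0, 0], ())]
= [([5, 0], ()), ([1, 0], ()), ([0, 0], ())]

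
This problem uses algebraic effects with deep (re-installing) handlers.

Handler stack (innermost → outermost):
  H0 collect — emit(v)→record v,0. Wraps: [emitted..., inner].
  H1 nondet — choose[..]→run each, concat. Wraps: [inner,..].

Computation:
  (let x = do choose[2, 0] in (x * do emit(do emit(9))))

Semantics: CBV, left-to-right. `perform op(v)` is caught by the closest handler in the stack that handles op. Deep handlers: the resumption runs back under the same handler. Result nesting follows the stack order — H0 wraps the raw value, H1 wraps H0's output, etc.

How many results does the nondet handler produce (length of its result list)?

Answer: 2

Working:
choose[2, 0] @ H1
  branch[0] choose=2:
    emit(9) @ H0 ⇒ out+=9
    emit(0) @ H0 ⇒ out+=0
    H0 returns [9, 0, 0]
    H1 returns [[9, 0, 0]]
  branch[1] choose=0:
    emit(9) @ H0 ⇒ out+=9
    emit(0) @ H0 ⇒ out+=0
    H0 returns [9, 0, 0]
    H1 returns [[9, 0, 0]]
= [[9, 0, 0], [9, 0, 0]]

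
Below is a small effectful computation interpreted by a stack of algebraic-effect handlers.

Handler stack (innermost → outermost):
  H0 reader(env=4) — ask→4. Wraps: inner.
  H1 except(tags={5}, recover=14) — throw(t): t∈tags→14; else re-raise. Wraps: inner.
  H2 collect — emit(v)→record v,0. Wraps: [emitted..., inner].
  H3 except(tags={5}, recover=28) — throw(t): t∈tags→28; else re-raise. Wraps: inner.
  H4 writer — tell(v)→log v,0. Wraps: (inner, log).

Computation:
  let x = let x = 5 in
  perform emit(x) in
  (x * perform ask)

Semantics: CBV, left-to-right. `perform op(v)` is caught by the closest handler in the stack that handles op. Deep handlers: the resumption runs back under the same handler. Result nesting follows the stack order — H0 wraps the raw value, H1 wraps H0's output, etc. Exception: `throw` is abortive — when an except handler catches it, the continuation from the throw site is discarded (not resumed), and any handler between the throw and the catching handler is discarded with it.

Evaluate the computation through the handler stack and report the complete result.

Working:
emit(5) @ H2 ⇒ out+=5
ask @ H0 ⇒ 4
H0 returns 0
H1 returns 0
H2 returns [5, 0]
H3 returns [5, 0]
H4 returns ([5, 0], ())
= ([5, 0], ())

Answer: ([5, 0], ())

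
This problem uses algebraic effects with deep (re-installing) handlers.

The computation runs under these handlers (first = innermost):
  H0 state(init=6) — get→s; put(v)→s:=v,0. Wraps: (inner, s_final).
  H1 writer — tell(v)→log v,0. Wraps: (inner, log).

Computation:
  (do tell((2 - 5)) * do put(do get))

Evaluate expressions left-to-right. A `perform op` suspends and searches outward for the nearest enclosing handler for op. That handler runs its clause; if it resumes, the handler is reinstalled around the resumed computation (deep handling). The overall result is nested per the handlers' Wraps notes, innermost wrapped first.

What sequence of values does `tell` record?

Answer: (-3)

Evaluation trace:
tell(-3) @ H1 ⇒ log+=-3
get @ H0 ⇒ 6
put(6) @ H0 ⇒ s:=6
H0 returns (0, 6)
H1 returns ((0, 6), (-3))
= ((0, 6), (-3))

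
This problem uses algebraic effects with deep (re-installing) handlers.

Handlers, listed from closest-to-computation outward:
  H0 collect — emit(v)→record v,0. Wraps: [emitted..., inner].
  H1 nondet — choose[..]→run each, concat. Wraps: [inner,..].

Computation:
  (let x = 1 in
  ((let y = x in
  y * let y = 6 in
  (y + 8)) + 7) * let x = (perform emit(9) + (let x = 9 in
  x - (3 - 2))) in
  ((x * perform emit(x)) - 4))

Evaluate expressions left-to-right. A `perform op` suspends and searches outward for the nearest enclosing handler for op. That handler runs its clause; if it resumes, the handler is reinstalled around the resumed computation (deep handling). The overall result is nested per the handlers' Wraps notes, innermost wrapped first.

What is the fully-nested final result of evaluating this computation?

Working:
emit(9) @ H0 ⇒ out+=9
emit(8) @ H0 ⇒ out+=8
H0 returns [9, 8, -84]
H1 returns [[9, 8, -84]]
= [[9, 8, -84]]

Answer: [[9, 8, -84]]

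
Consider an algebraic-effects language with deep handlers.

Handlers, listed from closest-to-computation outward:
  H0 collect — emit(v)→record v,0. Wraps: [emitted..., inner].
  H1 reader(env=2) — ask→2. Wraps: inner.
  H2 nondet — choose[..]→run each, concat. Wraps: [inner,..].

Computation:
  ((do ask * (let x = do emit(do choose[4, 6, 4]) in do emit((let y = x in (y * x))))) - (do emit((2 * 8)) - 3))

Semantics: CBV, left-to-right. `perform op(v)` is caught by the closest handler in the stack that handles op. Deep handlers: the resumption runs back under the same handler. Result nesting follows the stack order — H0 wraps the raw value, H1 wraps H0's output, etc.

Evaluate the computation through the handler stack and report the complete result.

Answer: [[4, 0, 16, 3], [6, 0, 16, 3], [4, 0, 16, 3]]

Evaluation trace:
ask @ H1 ⇒ 2
choose[4, 6, 4] @ H2
  branch[0] choose=4:
    emit(4) @ H0 ⇒ out+=4
    emit(0) @ H0 ⇒ out+=0
    emit(16) @ H0 ⇒ out+=16
    H0 returns [4, 0, 16, 3]
    H1 returns [4, 0, 16, 3]
    H2 returns [[4, 0, 16, 3]]
  branch[1] choose=6:
    emit(6) @ H0 ⇒ out+=6
    emit(0) @ H0 ⇒ out+=0
    emit(16) @ H0 ⇒ out+=16
    H0 returns [6, 0, 16, 3]
    H1 returns [6, 0, 16, 3]
    H2 returns [[6, 0, 16, 3]]
  branch[2] choose=4:
    emit(4) @ H0 ⇒ out+=4
    emit(0) @ H0 ⇒ out+=0
    emit(16) @ H0 ⇒ out+=16
    H0 returns [4, 0, 16, 3]
    H1 returns [4, 0, 16, 3]
    H2 returns [[4, 0, 16, 3]]
= [[4, 0, 16, 3], [6, 0, 16, 3], [4, 0, 16, 3]]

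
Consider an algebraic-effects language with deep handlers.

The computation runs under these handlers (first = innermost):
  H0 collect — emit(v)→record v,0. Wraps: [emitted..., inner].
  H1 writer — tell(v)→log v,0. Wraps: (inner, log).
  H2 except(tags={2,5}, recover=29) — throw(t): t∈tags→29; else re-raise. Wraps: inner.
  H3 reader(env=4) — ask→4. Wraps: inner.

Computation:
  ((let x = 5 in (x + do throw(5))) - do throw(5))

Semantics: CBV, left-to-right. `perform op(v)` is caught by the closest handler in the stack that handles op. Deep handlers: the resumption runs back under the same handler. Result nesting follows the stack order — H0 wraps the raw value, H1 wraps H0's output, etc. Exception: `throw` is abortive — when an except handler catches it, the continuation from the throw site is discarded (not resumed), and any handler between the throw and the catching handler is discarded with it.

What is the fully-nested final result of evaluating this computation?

Step-by-step:
throw(5) @ H2 caught ⇒ 29
H3 returns 29
= 29

Answer: 29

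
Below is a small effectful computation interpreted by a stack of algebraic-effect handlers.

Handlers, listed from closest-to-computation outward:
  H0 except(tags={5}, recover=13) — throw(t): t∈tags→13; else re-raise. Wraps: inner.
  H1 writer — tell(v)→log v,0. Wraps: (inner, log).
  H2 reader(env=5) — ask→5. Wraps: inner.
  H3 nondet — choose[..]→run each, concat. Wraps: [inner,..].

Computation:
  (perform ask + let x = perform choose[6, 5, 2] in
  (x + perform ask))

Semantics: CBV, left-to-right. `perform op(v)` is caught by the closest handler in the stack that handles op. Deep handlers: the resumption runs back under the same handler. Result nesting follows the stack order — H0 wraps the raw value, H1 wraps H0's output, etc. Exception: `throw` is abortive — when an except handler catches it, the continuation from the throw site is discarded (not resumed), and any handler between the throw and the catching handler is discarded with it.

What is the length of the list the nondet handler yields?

Answer: 3

Working:
ask @ H2 ⇒ 5
choose[6, 5, 2] @ H3
  branch[0] choose=6:
    ask @ H2 ⇒ 5
    H0 returns 16
    H1 returns (16, ())
    H2 returns (16, ())
    H3 returns [(16, ())]
  branch[1] choose=5:
    ask @ H2 ⇒ 5
    H0 returns 15
    H1 returns (15, ())
    H2 returns (15, ())
    H3 returns [(15, ())]
  branch[2] choose=2:
    ask @ H2 ⇒ 5
    H0 returns 12
    H1 returns (12, ())
    H2 returns (12, ())
    H3 returns [(12, ())]
= [(16, ()), (15, ()), (12, ())]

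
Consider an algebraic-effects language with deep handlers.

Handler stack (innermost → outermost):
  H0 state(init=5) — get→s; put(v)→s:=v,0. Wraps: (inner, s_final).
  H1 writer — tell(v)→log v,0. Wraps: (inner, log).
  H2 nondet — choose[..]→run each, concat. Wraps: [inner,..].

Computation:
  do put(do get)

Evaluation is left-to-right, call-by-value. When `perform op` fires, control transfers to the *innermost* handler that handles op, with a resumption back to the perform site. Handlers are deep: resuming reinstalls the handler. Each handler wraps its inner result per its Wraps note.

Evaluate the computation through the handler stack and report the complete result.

Step-by-step:
get @ H0 ⇒ 5
put(5) @ H0 ⇒ s:=5
H0 returns (0, 5)
H1 returns ((0, 5), ())
H2 returns [((0, 5), ())]
= [((0, 5), ())]

Answer: [((0, 5), ())]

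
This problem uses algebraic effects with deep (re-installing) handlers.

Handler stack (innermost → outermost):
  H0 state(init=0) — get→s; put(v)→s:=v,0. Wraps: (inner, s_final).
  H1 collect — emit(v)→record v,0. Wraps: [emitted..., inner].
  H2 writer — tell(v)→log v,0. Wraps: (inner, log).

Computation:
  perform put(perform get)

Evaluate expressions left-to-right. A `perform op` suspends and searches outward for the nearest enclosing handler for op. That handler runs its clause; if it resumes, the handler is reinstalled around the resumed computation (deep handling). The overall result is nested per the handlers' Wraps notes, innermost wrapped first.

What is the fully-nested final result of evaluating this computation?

Working:
get @ H0 ⇒ 0
put(0) @ H0 ⇒ s:=0
H0 returns (0, 0)
H1 returns [(0, 0)]
H2 returns ([(0, 0)], ())
= ([(0, 0)], ())

Answer: ([(0, 0)], ())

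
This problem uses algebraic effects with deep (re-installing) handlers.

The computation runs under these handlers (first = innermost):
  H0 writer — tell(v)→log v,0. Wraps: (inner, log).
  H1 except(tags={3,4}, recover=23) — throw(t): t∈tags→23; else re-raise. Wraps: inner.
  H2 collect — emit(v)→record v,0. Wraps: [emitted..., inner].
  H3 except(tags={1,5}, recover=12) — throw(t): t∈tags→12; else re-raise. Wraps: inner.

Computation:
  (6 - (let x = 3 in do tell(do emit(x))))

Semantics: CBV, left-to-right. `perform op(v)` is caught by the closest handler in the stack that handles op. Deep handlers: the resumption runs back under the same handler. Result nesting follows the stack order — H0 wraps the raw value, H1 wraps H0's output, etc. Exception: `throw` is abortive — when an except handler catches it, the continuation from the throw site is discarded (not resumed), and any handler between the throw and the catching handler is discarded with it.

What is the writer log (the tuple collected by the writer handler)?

Answer: (0)

Working:
emit(3) @ H2 ⇒ out+=3
tell(0) @ H0 ⇒ log+=0
H0 returns (6, (0))
H1 returns (6, (0))
H2 returns [3, (6, (0))]
H3 returns [3, (6, (0))]
= [3, (6, (0))]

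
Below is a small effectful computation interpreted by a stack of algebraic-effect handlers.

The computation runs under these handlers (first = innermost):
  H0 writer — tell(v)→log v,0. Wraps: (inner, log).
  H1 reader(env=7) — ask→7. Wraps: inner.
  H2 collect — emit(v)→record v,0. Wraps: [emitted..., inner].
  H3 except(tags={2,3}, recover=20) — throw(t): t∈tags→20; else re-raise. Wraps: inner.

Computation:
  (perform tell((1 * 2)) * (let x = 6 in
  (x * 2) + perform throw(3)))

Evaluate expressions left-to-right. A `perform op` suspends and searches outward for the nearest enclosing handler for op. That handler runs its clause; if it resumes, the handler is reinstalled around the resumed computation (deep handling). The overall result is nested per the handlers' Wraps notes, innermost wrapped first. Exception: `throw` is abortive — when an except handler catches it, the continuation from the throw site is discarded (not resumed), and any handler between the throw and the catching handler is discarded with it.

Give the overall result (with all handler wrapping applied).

Working:
tell(2) @ H0 ⇒ log+=2
throw(3) @ H3 caught ⇒ 20
= 20

Answer: 20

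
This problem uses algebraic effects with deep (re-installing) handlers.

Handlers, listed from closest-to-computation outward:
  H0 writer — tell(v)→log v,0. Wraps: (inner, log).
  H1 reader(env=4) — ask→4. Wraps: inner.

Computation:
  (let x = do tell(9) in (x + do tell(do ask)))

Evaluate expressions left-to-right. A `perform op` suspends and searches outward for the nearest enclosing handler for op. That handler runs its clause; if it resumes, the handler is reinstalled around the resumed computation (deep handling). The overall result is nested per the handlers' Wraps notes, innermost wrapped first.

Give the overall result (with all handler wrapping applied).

Answer: (0, (9, 4))

Evaluation trace:
tell(9) @ H0 ⇒ log+=9
ask @ H1 ⇒ 4
tell(4) @ H0 ⇒ log+=4
H0 returns (0, (9, 4))
H1 returns (0, (9, 4))
= (0, (9, 4))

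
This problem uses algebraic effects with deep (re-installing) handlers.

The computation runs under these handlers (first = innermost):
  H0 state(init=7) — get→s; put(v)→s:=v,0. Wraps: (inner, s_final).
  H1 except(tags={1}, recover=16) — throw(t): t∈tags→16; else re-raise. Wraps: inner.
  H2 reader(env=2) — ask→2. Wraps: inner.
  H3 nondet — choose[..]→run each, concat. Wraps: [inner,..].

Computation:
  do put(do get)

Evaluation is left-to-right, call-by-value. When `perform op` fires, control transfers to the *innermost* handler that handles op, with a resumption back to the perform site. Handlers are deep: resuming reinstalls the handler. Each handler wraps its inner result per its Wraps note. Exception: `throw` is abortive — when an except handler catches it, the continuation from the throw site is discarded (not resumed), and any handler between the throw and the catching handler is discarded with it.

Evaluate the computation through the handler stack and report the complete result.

Working:
get @ H0 ⇒ 7
put(7) @ H0 ⇒ s:=7
H0 returns (0, 7)
H1 returns (0, 7)
H2 returns (0, 7)
H3 returns [(0, 7)]
= [(0, 7)]

Answer: [(0, 7)]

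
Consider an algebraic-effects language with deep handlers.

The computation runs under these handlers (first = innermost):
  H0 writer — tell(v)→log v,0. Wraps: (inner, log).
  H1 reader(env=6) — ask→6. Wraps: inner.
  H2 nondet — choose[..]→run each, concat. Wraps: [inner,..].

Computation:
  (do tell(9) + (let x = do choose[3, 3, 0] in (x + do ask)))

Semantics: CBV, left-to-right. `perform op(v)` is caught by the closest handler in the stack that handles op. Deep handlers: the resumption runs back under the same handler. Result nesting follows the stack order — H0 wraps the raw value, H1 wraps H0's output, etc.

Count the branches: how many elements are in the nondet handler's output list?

Working:
tell(9) @ H0 ⇒ log+=9
choose[3, 3, 0] @ H2
  branch[0] choose=3:
    ask @ H1 ⇒ 6
    H0 returns (9, (9))
    H1 returns (9, (9))
    H2 returns [(9, (9))]
  branch[1] choose=3:
    ask @ H1 ⇒ 6
    H0 returns (9, (9))
    H1 returns (9, (9))
    H2 returns [(9, (9))]
  branch[2] choose=0:
    ask @ H1 ⇒ 6
    H0 returns (6, (9))
    H1 returns (6, (9))
    H2 returns [(6, (9))]
= [(9, (9)), (9, (9)), (6, (9))]

Answer: 3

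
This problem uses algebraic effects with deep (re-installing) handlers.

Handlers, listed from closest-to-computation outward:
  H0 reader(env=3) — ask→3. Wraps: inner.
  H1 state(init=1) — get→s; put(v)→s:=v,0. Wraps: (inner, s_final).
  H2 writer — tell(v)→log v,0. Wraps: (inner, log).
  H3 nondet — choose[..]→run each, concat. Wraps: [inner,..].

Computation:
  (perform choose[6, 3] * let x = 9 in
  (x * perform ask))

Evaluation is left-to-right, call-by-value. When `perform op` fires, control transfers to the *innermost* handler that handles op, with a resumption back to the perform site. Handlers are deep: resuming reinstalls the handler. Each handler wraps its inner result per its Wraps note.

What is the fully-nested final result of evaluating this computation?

Step-by-step:
choose[6, 3] @ H3
  branch[0] choose=6:
    ask @ H0 ⇒ 3
    H0 returns 162
    H1 returns (162, 1)
    H2 returns ((162, 1), ())
    H3 returns [((162, 1), ())]
  branch[1] choose=3:
    ask @ H0 ⇒ 3
    H0 returns 81
    H1 returns (81, 1)
    H2 returns ((81, 1), ())
    H3 returns [((81, 1), ())]
= [((162, 1), ()), ((81, 1), ())]

Answer: [((162, 1), ()), ((81, 1), ())]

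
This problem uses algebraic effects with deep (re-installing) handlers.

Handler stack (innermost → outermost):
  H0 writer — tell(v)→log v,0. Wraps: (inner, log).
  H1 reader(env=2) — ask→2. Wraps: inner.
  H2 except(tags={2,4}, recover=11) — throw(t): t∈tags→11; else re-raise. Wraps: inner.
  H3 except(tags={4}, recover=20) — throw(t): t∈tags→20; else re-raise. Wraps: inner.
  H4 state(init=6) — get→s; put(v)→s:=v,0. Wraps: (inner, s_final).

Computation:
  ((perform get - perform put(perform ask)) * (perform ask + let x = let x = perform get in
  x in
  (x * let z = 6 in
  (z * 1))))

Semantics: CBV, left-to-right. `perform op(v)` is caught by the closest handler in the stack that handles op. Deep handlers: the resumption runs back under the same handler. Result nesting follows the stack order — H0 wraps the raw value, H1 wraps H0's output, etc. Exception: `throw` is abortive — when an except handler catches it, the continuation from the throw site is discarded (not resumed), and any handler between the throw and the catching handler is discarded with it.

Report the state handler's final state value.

Step-by-step:
get @ H4 ⇒ 6
ask @ H1 ⇒ 2
put(2) @ H4 ⇒ s:=2
ask @ H1 ⇒ 2
get @ H4 ⇒ 2
H0 returns (84, ())
H1 returns (84, ())
H2 returns (84, ())
H3 returns (84, ())
H4 returns ((84, ()), 2)
= ((84, ()), 2)

Answer: 2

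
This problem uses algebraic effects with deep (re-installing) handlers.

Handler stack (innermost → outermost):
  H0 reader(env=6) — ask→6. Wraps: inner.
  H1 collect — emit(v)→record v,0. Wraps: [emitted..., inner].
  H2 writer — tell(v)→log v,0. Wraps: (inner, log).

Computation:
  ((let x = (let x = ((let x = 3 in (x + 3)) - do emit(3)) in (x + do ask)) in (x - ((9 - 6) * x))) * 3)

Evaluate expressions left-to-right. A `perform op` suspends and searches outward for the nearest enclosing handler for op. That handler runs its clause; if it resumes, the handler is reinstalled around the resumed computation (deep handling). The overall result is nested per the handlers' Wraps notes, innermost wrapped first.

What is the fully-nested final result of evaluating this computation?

Answer: ([3, -72], ())

Working:
emit(3) @ H1 ⇒ out+=3
ask @ H0 ⇒ 6
H0 returns -72
H1 returns [3, -72]
H2 returns ([3, -72], ())
= ([3, -72], ())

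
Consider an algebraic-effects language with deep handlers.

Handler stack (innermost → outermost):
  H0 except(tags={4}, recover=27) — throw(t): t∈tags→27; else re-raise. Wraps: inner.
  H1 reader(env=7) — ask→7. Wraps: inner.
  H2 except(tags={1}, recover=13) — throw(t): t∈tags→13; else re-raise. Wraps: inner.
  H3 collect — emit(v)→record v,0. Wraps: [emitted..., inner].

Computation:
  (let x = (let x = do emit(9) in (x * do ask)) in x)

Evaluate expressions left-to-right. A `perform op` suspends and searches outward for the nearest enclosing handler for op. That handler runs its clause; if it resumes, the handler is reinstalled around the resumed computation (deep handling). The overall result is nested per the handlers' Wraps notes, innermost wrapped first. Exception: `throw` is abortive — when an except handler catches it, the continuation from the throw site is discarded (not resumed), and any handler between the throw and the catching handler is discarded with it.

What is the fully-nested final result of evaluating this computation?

Answer: [9, 0]

Working:
emit(9) @ H3 ⇒ out+=9
ask @ H1 ⇒ 7
H0 returns 0
H1 returns 0
H2 returns 0
H3 returns [9, 0]
= [9, 0]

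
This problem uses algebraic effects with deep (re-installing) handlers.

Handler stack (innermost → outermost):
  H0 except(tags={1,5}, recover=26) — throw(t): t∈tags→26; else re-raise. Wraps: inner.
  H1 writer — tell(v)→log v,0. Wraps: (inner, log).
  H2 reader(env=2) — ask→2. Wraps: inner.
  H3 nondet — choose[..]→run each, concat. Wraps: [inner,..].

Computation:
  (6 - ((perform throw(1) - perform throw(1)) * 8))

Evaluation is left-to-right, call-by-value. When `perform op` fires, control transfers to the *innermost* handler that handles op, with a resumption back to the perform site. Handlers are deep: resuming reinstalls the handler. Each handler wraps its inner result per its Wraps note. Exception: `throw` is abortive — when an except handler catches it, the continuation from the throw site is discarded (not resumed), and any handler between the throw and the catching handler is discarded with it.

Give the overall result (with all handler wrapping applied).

Answer: [(26, ())]

Evaluation trace:
throw(1) @ H0 caught ⇒ 26
H1 returns (26, ())
H2 returns (26, ())
H3 returns [(26, ())]
= [(26, ())]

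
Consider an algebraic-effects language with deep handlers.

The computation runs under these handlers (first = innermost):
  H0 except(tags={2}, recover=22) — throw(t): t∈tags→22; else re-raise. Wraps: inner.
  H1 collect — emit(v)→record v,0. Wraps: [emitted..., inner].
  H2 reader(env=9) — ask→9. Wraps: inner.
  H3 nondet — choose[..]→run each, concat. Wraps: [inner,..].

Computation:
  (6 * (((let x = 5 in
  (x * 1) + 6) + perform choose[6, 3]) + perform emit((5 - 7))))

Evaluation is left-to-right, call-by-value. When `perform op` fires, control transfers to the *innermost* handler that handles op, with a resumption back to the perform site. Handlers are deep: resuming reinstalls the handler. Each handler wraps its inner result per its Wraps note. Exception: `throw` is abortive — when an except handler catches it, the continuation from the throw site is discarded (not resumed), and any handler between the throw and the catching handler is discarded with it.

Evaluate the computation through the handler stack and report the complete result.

Answer: [[-2, 102], [-2, 84]]

Step-by-step:
choose[6, 3] @ H3
  branch[0] choose=6:
    emit(-2) @ H1 ⇒ out+=-2
    H0 returns 102
    H1 returns [-2, 102]
    H2 returns [-2, 102]
    H3 returns [[-2, 102]]
  branch[1] choose=3:
    emit(-2) @ H1 ⇒ out+=-2
    H0 returns 84
    H1 returns [-2, 84]
    H2 returns [-2, 84]
    H3 returns [[-2, 84]]
= [[-2, 102], [-2, 84]]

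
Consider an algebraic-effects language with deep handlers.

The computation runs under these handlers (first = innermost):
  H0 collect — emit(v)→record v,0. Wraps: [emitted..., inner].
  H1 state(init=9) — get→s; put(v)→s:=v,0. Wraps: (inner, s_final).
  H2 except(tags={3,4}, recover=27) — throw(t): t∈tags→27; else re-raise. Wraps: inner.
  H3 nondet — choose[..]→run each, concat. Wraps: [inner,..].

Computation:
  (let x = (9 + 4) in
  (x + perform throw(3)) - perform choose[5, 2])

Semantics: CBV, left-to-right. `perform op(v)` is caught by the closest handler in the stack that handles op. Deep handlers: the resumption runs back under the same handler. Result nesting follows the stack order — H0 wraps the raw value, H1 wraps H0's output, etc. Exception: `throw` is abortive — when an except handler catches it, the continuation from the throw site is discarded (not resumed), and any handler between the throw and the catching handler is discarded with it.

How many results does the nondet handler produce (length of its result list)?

Evaluation trace:
throw(3) @ H2 caught ⇒ 27
H3 returns [27]
= [27]

Answer: 1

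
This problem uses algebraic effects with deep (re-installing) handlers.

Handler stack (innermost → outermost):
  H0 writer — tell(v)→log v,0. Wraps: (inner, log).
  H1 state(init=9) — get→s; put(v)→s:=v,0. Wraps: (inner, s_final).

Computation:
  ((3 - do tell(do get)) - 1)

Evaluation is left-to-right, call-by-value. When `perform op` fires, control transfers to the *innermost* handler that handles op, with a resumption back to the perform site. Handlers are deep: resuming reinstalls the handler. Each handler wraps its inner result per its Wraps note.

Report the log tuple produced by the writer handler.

Working:
get @ H1 ⇒ 9
tell(9) @ H0 ⇒ log+=9
H0 returns (2, (9))
H1 returns ((2, (9)), 9)
= ((2, (9)), 9)

Answer: (9)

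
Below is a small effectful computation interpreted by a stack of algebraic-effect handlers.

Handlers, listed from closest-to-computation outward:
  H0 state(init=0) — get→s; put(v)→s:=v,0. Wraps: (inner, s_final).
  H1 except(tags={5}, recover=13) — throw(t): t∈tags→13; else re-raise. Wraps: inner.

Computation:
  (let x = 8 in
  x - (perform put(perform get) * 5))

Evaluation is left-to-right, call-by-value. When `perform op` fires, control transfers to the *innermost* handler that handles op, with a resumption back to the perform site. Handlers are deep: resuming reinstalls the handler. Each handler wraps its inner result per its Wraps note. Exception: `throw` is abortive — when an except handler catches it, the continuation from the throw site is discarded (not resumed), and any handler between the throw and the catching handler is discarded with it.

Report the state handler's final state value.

Evaluation trace:
get @ H0 ⇒ 0
put(0) @ H0 ⇒ s:=0
H0 returns (8, 0)
H1 returns (8, 0)
= (8, 0)

Answer: 0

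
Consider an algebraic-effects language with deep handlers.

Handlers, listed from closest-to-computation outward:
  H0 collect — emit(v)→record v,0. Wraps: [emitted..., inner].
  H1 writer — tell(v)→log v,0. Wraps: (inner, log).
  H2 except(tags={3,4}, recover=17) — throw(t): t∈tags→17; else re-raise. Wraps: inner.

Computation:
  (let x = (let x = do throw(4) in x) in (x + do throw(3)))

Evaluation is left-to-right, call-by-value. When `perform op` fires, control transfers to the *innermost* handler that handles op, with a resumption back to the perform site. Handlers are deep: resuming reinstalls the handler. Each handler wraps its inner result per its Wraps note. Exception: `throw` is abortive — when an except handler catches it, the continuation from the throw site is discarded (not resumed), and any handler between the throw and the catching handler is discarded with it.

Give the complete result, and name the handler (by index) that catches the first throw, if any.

Working:
throw(4) @ H2 caught ⇒ 17
= 17

Answer: 17 ; first throw caught by: H2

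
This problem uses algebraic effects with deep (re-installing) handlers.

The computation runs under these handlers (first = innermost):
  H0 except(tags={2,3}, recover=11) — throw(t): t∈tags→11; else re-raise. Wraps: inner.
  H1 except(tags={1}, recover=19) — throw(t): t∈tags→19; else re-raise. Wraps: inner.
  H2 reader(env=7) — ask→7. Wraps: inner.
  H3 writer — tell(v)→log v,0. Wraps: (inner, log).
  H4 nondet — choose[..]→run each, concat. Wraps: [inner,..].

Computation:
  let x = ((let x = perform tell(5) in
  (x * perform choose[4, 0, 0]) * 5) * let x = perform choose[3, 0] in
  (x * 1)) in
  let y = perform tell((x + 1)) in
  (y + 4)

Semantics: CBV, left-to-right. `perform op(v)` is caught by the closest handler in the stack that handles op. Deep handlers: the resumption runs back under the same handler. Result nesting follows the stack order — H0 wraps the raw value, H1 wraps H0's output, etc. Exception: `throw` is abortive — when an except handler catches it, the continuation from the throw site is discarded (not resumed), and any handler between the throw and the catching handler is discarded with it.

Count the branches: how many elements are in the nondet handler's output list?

Answer: 6

Evaluation trace:
tell(5) @ H3 ⇒ log+=5
choose[4, 0, 0] @ H4
  branch[0] choose=4:
    choose[3, 0] @ H4
      branch[0] choose=3:
        tell(1) @ H3 ⇒ log+=1
        H0 returns 4
        H1 returns 4
        H2 returns 4
        H3 returns (4, (5, 1))
        H4 returns [(4, (5, 1))]
      branch[1] choose=0:
        tell(1) @ H3 ⇒ log+=1
        H0 returns 4
        H1 returns 4
        H2 returns 4
        H3 returns (4, (5, 1))
        H4 returns [(4, (5, 1))]
  branch[1] choose=0:
    choose[3, 0] @ H4
      branch[0] choose=3:
        tell(1) @ H3 ⇒ log+=1
        H0 returns 4
        H1 returns 4
        H2 returns 4
        H3 returns (4, (5, 1))
        H4 returns [(4, (5, 1))]
      branch[1] choose=0:
        tell(1) @ H3 ⇒ log+=1
        H0 returns 4
        H1 returns 4
        H2 returns 4
        H3 returns (4, (5, 1))
        H4 returns [(4, (5, 1))]
  branch[2] choose=0:
    choose[3, 0] @ H4
      branch[0] choose=3:
        tell(1) @ H3 ⇒ log+=1
        H0 returns 4
        H1 returns 4
        H2 returns 4
        H3 returns (4, (5, 1))
        H4 returns [(4, (5, 1))]
      branch[1] choose=0:
        tell(1) @ H3 ⇒ log+=1
        H0 returns 4
        H1 returns 4
        H2 returns 4
        H3 returns (4, (5, 1))
        H4 returns [(4, (5, 1))]
= [(4, (5, 1)), (4, (5, 1)), (4, (5, 1)), (4, (5, 1)), (4, (5, 1)), (4, (5, 1))]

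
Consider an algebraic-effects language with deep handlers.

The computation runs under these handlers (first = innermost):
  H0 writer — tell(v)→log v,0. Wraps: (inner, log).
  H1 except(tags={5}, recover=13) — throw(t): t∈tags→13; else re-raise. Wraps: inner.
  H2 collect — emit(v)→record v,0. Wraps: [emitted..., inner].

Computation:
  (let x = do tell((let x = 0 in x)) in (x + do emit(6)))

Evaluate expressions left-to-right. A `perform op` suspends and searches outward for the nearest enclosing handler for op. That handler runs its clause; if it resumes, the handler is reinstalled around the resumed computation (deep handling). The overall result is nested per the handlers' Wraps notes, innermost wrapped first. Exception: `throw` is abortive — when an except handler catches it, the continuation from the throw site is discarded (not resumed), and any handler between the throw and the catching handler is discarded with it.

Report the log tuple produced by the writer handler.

Answer: (0)

Step-by-step:
tell(0) @ H0 ⇒ log+=0
emit(6) @ H2 ⇒ out+=6
H0 returns (0, (0))
H1 returns (0, (0))
H2 returns [6, (0, (0))]
= [6, (0, (0))]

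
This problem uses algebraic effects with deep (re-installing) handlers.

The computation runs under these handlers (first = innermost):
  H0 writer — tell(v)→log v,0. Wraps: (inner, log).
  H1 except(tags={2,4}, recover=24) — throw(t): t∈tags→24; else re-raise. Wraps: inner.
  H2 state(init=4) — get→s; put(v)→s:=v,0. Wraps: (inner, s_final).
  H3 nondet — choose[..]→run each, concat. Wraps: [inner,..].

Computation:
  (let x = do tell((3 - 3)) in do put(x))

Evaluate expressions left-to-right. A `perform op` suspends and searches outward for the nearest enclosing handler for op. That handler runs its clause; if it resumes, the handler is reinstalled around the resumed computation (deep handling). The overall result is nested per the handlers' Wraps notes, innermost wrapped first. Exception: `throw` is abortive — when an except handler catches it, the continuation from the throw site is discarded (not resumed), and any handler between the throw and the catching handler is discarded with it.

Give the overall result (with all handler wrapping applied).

Step-by-step:
tell(0) @ H0 ⇒ log+=0
put(0) @ H2 ⇒ s:=0
H0 returns (0, (0))
H1 returns (0, (0))
H2 returns ((0, (0)), 0)
H3 returns [((0, (0)), 0)]
= [((0, (0)), 0)]

Answer: [((0, (0)), 0)]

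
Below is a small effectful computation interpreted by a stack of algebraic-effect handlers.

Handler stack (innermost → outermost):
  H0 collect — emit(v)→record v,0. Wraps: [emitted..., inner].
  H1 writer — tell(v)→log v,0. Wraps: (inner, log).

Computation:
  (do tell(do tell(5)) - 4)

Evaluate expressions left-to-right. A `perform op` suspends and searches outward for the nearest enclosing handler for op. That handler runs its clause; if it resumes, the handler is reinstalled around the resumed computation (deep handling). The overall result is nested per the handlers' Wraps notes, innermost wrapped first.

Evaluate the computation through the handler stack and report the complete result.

Answer: ([-4], (5, 0))

Working:
tell(5) @ H1 ⇒ log+=5
tell(0) @ H1 ⇒ log+=0
H0 returns [-4]
H1 returns ([-4], (5, 0))
= ([-4], (5, 0))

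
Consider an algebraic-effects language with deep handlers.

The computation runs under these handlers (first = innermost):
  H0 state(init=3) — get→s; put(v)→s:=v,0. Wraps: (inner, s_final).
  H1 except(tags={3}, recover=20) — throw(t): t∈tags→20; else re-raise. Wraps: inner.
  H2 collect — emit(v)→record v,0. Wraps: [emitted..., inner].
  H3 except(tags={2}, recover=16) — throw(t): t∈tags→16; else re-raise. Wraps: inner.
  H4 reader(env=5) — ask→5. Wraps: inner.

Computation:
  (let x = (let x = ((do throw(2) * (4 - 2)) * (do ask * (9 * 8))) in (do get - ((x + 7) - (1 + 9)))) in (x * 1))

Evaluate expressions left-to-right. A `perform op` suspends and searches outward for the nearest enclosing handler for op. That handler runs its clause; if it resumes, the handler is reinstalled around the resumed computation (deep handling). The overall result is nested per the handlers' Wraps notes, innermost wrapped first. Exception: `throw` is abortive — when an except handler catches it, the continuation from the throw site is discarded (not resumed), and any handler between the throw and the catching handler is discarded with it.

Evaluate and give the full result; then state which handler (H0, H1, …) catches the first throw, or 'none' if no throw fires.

Answer: 16 ; first throw caught by: H3

Evaluation trace:
throw(2) @ H1 re-raised
throw(2) @ H3 caught ⇒ 16
H4 returns 16
= 16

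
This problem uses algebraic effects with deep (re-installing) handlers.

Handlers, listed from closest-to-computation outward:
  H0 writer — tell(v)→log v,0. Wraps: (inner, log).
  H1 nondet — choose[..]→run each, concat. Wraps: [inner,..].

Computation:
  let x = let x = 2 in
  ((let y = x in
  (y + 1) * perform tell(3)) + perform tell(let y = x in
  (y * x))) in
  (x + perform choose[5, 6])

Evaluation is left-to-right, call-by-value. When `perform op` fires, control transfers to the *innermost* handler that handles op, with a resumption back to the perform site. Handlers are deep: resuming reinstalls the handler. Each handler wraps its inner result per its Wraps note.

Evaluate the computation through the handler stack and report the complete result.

Step-by-step:
tell(3) @ H0 ⇒ log+=3
tell(4) @ H0 ⇒ log+=4
choose[5, 6] @ H1
  branch[0] choose=5:
    H0 returns (5, (3, 4))
    H1 returns [(5, (3, 4))]
  branch[1] choose=6:
    H0 returns (6, (3, 4))
    H1 returns [(6, (3, 4))]
= [(5, (3, 4)), (6, (3, 4))]

Answer: [(5, (3, 4)), (6, (3, 4))]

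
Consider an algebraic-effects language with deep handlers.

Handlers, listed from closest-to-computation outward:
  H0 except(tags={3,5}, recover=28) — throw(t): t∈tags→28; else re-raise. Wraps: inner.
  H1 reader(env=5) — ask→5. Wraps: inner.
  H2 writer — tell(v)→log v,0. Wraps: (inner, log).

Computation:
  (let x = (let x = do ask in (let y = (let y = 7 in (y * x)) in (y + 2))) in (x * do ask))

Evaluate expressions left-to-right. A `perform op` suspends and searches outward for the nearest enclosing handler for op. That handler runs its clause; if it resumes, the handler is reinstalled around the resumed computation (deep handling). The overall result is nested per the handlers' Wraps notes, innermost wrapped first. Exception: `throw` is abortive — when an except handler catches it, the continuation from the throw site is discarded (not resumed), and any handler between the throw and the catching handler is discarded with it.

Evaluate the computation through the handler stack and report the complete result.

Evaluation trace:
ask @ H1 ⇒ 5
ask @ H1 ⇒ 5
H0 returns 185
H1 returns 185
H2 returns (185, ())
= (185, ())

Answer: (185, ())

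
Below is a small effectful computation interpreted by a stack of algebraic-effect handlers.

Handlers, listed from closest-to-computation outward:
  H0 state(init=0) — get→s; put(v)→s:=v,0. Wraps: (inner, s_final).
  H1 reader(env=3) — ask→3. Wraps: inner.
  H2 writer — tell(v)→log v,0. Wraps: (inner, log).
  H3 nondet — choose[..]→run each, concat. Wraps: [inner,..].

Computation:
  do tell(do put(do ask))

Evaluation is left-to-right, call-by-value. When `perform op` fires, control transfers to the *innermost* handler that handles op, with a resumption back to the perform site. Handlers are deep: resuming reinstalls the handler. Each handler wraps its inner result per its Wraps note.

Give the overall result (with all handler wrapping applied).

Answer: [((0, 3), (0))]

Step-by-step:
ask @ H1 ⇒ 3
put(3) @ H0 ⇒ s:=3
tell(0) @ H2 ⇒ log+=0
H0 returns (0, 3)
H1 returns (0, 3)
H2 returns ((0, 3), (0))
H3 returns [((0, 3), (0))]
= [((0, 3), (0))]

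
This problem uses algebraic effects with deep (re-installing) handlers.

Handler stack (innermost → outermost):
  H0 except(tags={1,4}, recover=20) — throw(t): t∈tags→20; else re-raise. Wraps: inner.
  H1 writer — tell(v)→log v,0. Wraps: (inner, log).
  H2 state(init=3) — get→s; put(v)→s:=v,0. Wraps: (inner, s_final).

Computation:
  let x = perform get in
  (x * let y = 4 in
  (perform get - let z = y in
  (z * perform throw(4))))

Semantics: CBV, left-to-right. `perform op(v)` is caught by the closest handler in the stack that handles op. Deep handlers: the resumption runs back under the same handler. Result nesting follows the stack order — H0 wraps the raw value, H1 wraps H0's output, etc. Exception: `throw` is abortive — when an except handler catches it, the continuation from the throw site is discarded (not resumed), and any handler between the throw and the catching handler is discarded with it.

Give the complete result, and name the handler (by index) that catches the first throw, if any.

Working:
get @ H2 ⇒ 3
get @ H2 ⇒ 3
throw(4) @ H0 caught ⇒ 20
H1 returns (20, ())
H2 returns ((20, ()), 3)
= ((20, ()), 3)

Answer: ((20, ()), 3) ; first throw caught by: H0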